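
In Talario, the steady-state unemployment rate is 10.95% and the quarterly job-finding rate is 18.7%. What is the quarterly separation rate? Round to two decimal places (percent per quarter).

From u* = s/(s+f): s = u·f/(1−u).
s = 0.1095 × 18.7 / (1 − 0.1095) = 2.0476 / 0.8905 ≈ 2.30% per quarter.

Separation rate ≈ 2.30% per quarter.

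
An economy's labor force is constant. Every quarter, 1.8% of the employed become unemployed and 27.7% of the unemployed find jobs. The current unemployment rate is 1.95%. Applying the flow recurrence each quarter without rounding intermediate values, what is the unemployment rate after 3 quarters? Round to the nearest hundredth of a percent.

With a fixed labor force, u_{t+1} = u_t + s·(1−u_t) − f·u_t = u_t·(1−s−f) + s.
Here 1−s−f = 0.705 and s = 0.018.
u_1 = 0.019500 × 0.705 + 0.018 = 0.031747.
u_2 = 0.031747 × 0.705 + 0.018 = 0.040382.
u_3 = 0.040382 × 0.705 + 0.018 = 0.046469.

Unemployment rate after three quarters ≈ 4.65%.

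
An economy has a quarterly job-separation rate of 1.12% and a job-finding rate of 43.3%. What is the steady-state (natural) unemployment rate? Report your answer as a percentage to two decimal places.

Steady-state unemployment rate ≈ 2.52%.

At steady state the flows balance: s·E = f·U, so U/(E+U) = s/(s+f).
u* = 1.12 / (1.12 + 43.3) = 1.12 / 44.42 = 2.52%.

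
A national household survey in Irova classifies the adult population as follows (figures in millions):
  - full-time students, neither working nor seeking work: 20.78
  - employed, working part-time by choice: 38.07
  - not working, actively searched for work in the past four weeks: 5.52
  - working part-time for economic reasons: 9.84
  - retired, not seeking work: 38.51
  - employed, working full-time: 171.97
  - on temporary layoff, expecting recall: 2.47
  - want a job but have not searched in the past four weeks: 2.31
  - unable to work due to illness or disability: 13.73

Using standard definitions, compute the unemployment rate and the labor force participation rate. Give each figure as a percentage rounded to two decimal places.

Employed = 38.07 + 9.84 + 171.97 = 219.88 million (anyone who worked, including part-time for economic reasons, counts as employed).
Unemployed = 5.52 + 2.47 = 7.99 million (jobless and actively searching, or on temporary layoff).
Labor force = 219.88 + 7.99 = 227.87 million.
Not in labor force = 20.78 + 38.51 + 2.31 + 13.73 = 75.33 million (those not working and not actively searching are outside the labor force — including those who want a job but have given up searching).
Civilian working-age population = 227.87 + 75.33 = 303.20 million.
Unemployment rate = 7.99 / 227.87 = 3.51%.
Labor force participation rate = 227.87 / 303.20 = 75.16%.

Unemployment rate ≈ 3.51%; labor force participation rate ≈ 75.16%.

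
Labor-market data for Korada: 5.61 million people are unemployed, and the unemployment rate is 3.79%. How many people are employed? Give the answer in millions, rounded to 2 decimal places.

Labor force = U / u = 5.61 / 0.0379 ≈ 148.02 million.
Employed = labor force − unemployed = 148.02 − 5.61 = 142.41 million.

About 142.41 million are employed.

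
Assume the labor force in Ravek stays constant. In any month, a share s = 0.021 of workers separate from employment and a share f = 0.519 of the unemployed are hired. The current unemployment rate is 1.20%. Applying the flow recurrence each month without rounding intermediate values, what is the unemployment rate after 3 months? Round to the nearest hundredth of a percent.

Unemployment rate after three months ≈ 3.63%.

With a fixed labor force, u_{t+1} = u_t + s·(1−u_t) − f·u_t = u_t·(1−s−f) + s.
Here 1−s−f = 0.460 and s = 0.021.
u_1 = 0.012000 × 0.460 + 0.021 = 0.026520.
u_2 = 0.026520 × 0.460 + 0.021 = 0.033199.
u_3 = 0.033199 × 0.460 + 0.021 = 0.036272.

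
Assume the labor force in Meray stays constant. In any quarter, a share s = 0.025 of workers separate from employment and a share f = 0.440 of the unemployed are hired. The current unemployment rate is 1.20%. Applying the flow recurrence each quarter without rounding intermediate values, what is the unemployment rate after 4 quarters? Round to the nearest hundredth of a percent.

Unemployment rate after four quarters ≈ 5.03%.

With a fixed labor force, u_{t+1} = u_t + s·(1−u_t) − f·u_t = u_t·(1−s−f) + s.
Here 1−s−f = 0.535 and s = 0.025.
u_1 = 0.012000 × 0.535 + 0.025 = 0.031420.
u_2 = 0.031420 × 0.535 + 0.025 = 0.041810.
u_3 = 0.041810 × 0.535 + 0.025 = 0.047368.
u_4 = 0.047368 × 0.535 + 0.025 = 0.050342.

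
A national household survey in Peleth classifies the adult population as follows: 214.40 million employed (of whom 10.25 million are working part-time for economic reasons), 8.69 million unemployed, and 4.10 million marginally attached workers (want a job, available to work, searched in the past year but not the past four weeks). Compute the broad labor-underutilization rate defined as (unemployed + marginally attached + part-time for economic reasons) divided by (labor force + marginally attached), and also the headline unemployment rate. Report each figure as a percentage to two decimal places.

Broad underutilization rate ≈ 10.14%; headline unemployment rate ≈ 3.90%.

Labor force = 214.40 + 8.69 = 223.09 million.
Numerator = 8.69 + 4.10 + 10.25 = 23.04 million.
Denominator = 223.09 + 4.10 = 227.19 million.
Broad rate = 23.04 / 227.19 = 10.14%.
Headline unemployment rate = 8.69 / 223.09 = 3.90%.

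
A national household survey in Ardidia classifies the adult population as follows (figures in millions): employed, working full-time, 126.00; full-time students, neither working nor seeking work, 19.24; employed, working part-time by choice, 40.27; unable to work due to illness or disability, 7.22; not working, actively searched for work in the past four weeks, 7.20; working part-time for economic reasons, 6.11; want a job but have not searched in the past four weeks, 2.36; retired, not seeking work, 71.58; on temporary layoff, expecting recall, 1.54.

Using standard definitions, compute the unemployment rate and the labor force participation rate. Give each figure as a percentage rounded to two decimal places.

Unemployment rate ≈ 4.83%; labor force participation rate ≈ 64.34%.

Employed = 126.00 + 40.27 + 6.11 = 172.38 million (anyone who worked, including part-time for economic reasons, counts as employed).
Unemployed = 7.20 + 1.54 = 8.74 million (jobless and actively searching, or on temporary layoff).
Labor force = 172.38 + 8.74 = 181.12 million.
Not in labor force = 19.24 + 7.22 + 2.36 + 71.58 = 100.40 million (those not working and not actively searching are outside the labor force — including those who want a job but have given up searching).
Civilian working-age population = 181.12 + 100.40 = 281.52 million.
Unemployment rate = 8.74 / 181.12 = 4.83%.
Labor force participation rate = 181.12 / 281.52 = 64.34%.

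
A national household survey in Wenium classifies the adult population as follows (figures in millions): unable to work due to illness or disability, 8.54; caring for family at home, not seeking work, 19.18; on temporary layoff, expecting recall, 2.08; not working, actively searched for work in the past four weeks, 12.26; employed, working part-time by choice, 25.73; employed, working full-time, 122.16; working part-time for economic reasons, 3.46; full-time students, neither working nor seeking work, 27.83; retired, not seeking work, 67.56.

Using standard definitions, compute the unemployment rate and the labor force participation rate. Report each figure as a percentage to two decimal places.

Employed = 25.73 + 122.16 + 3.46 = 151.35 million (anyone who worked, including part-time for economic reasons, counts as employed).
Unemployed = 2.08 + 12.26 = 14.34 million (jobless and actively searching, or on temporary layoff).
Labor force = 151.35 + 14.34 = 165.69 million.
Not in labor force = 8.54 + 19.18 + 27.83 + 67.56 = 123.11 million (those not working and not actively searching are outside the labor force).
Civilian working-age population = 165.69 + 123.11 = 288.80 million.
Unemployment rate = 14.34 / 165.69 = 8.65%.
Labor force participation rate = 165.69 / 288.80 = 57.37%.

Unemployment rate ≈ 8.65%; labor force participation rate ≈ 57.37%.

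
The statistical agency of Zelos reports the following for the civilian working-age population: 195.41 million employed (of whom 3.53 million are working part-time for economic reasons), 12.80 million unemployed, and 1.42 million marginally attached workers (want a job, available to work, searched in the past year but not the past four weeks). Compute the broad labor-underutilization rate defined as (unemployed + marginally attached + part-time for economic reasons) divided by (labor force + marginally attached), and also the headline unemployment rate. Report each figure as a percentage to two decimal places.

Labor force = 195.41 + 12.80 = 208.21 million.
Numerator = 12.80 + 1.42 + 3.53 = 17.75 million.
Denominator = 208.21 + 1.42 = 209.63 million.
Broad rate = 17.75 / 209.63 = 8.47%.
Headline unemployment rate = 12.80 / 208.21 = 6.15%.

Broad underutilization rate ≈ 8.47%; headline unemployment rate ≈ 6.15%.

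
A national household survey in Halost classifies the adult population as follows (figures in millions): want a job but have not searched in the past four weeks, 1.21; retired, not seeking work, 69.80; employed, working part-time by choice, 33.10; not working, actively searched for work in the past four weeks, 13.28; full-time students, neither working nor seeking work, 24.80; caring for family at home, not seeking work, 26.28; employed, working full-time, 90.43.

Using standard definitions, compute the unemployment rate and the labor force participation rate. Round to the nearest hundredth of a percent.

Employed = 33.10 + 90.43 = 123.53 million.
Unemployed = 13.28 million.
Labor force = 123.53 + 13.28 = 136.81 million.
Not in labor force = 1.21 + 69.80 + 24.80 + 26.28 = 122.09 million (those not working and not actively searching are outside the labor force — including those who want a job but have given up searching).
Civilian working-age population = 136.81 + 122.09 = 258.90 million.
Unemployment rate = 13.28 / 136.81 = 9.71%.
Labor force participation rate = 136.81 / 258.90 = 52.84%.

Unemployment rate ≈ 9.71%; labor force participation rate ≈ 52.84%.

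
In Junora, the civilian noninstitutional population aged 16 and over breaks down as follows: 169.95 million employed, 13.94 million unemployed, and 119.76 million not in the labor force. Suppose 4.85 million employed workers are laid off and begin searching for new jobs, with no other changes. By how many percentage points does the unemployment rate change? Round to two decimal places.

Initially, labor force = 169.95 + 13.94 = 183.89 million, so u = 13.94/183.89 = 7.58%.
After the change, employed falls and unemployed rises by 4.85; labor force unchanged → E = 165.10, U = 18.79, labor force = 183.89 million.
New unemployment rate = 18.79 / 183.89 = 10.22%.
Change = 10.22% − 7.58% = +2.64 percentage points.

The unemployment rate changes by +2.64 percentage points.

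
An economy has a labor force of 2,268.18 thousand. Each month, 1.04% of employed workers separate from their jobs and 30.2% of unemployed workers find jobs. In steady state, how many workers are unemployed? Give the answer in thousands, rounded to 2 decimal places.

About 75.51 thousand are unemployed in steady state.

Steady-state unemployment rate u* = s/(s+f) = 1.04/(1.04+30.2) = 0.033291.
Unemployed = u* × labor force = 0.033291 × 2,268.18 ≈ 75.51 thousand.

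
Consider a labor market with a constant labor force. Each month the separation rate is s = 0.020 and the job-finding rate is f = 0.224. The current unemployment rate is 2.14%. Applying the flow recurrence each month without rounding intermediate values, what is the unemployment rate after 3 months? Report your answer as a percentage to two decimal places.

Unemployment rate after three months ≈ 5.58%.

With a fixed labor force, u_{t+1} = u_t + s·(1−u_t) − f·u_t = u_t·(1−s−f) + s.
Here 1−s−f = 0.756 and s = 0.020.
u_1 = 0.021400 × 0.756 + 0.020 = 0.036178.
u_2 = 0.036178 × 0.756 + 0.020 = 0.047351.
u_3 = 0.047351 × 0.756 + 0.020 = 0.055797.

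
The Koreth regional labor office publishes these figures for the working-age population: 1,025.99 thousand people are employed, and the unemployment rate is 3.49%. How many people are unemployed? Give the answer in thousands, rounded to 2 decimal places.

Let U be the number unemployed. The labor force is E + U, and U/(E+U) = 0.0349.
So U = 0.0349 × 1,025.99 / (1 − 0.0349) = 35.8071 / 0.9651 ≈ 37.10 thousand.

About 37.10 thousand are unemployed.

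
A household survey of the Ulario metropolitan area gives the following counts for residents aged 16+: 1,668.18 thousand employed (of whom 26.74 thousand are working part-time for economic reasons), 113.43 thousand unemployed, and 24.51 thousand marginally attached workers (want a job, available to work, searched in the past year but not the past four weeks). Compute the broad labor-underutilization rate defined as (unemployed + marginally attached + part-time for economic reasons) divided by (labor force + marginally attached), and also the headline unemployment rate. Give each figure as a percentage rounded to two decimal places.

Labor force = 1,668.18 + 113.43 = 1,781.61 thousand.
Numerator = 113.43 + 24.51 + 26.74 = 164.68 thousand.
Denominator = 1,781.61 + 24.51 = 1,806.12 thousand.
Broad rate = 164.68 / 1,806.12 = 9.12%.
Headline unemployment rate = 113.43 / 1,781.61 = 6.37%.

Broad underutilization rate ≈ 9.12%; headline unemployment rate ≈ 6.37%.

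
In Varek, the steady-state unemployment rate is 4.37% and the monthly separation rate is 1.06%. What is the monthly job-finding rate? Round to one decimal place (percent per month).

Job-finding rate ≈ 23.2% per month.

From u* = s/(s+f): f = s·(1−u)/u.
f = 1.06 × (1 − 0.0437) / 0.0437 = 1.0137 / 0.0437 ≈ 23.2% per month.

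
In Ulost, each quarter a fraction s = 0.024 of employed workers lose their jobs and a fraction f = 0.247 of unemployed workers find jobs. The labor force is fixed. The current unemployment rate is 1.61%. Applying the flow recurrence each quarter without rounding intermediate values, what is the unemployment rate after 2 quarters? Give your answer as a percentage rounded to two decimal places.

With a fixed labor force, u_{t+1} = u_t + s·(1−u_t) − f·u_t = u_t·(1−s−f) + s.
Here 1−s−f = 0.729 and s = 0.024.
u_1 = 0.016100 × 0.729 + 0.024 = 0.035737.
u_2 = 0.035737 × 0.729 + 0.024 = 0.050052.

Unemployment rate after two quarters ≈ 5.01%.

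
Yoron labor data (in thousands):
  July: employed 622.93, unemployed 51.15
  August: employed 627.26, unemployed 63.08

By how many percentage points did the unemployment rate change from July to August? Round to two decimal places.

The unemployment rate changed by +1.55 percentage points.

July: labor force = 622.93 + 51.15 = 674.08; u = 51.15/674.08 = 7.59%.
August: labor force = 627.26 + 63.08 = 690.34; u = 63.08/690.34 = 9.14%.
Change = 9.14% − 7.59% = +1.55 pp.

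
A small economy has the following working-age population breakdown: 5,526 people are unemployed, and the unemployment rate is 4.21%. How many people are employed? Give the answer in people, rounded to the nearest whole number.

Labor force = U / u = 5,526 / 0.0421 ≈ 131,259.
Employed = labor force − unemployed = 131,259 − 5,526 = 125,733.

About 125,733 are employed.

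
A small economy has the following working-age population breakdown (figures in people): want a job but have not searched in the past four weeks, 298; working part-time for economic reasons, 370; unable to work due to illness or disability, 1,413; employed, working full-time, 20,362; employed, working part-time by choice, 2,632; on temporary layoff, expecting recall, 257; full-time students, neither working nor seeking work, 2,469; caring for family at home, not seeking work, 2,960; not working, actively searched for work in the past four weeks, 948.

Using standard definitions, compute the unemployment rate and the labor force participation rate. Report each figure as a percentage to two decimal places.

Employed = 370 + 20,362 + 2,632 = 23,364 (anyone who worked, including part-time for economic reasons, counts as employed).
Unemployed = 257 + 948 = 1,205 (jobless and actively searching, or on temporary layoff).
Labor force = 23,364 + 1,205 = 24,569.
Not in labor force = 298 + 1,413 + 2,469 + 2,960 = 7,140 (those not working and not actively searching are outside the labor force — including those who want a job but have given up searching).
Civilian working-age population = 24,569 + 7,140 = 31,709.
Unemployment rate = 1,205 / 24,569 = 4.90%.
Labor force participation rate = 24,569 / 31,709 = 77.48%.

Unemployment rate ≈ 4.90%; labor force participation rate ≈ 77.48%.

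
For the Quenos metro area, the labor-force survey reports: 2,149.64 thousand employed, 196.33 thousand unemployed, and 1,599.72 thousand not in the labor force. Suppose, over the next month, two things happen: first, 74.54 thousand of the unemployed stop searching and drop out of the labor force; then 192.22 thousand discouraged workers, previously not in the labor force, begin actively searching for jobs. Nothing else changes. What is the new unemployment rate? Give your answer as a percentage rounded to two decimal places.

New unemployment rate ≈ 12.75%.

Initially, labor force = 2,149.64 + 196.33 = 2,345.97 thousand, so u = 196.33/2,345.97 = 8.37%.
After the first change, unemployed and labor force both fall by 74.54 → E = 2,149.64, U = 121.79, labor force = 2,271.43 thousand.
After the second change, unemployed and labor force both rise by 192.22 → E = 2,149.64, U = 314.01, labor force = 2,463.65 thousand.
New unemployment rate = 314.01 / 2,463.65 = 12.75%.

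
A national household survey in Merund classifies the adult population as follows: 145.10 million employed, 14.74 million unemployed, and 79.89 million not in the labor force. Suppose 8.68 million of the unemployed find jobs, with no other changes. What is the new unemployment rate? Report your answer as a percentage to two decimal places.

New unemployment rate ≈ 3.79%.

Initially, labor force = 145.10 + 14.74 = 159.84 million, so u = 14.74/159.84 = 9.22%.
After the change, unemployed falls and employed rises by 8.68; labor force unchanged → E = 153.78, U = 6.06, labor force = 159.84 million.
New unemployment rate = 6.06 / 159.84 = 3.79%.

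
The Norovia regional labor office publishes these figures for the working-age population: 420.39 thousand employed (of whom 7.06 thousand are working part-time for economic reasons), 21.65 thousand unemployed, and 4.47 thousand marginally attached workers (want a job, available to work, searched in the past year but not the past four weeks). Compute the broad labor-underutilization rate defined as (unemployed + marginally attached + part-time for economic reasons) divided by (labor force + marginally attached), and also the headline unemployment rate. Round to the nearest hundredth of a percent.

Labor force = 420.39 + 21.65 = 442.04 thousand.
Numerator = 21.65 + 4.47 + 7.06 = 33.18 thousand.
Denominator = 442.04 + 4.47 = 446.51 thousand.
Broad rate = 33.18 / 446.51 = 7.43%.
Headline unemployment rate = 21.65 / 442.04 = 4.90%.

Broad underutilization rate ≈ 7.43%; headline unemployment rate ≈ 4.90%.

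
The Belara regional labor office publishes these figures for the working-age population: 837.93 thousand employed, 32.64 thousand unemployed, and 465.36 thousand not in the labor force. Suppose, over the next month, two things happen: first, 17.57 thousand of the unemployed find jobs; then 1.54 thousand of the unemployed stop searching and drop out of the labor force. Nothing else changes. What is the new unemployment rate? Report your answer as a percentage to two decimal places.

New unemployment rate ≈ 1.56%.

Initially, labor force = 837.93 + 32.64 = 870.57 thousand, so u = 32.64/870.57 = 3.75%.
After the first change, unemployed falls and employed rises by 17.57; labor force unchanged → E = 855.50, U = 15.07, labor force = 870.57 thousand.
After the second change, unemployed and labor force both fall by 1.54 → E = 855.50, U = 13.53, labor force = 869.03 thousand.
New unemployment rate = 13.53 / 869.03 = 1.56%.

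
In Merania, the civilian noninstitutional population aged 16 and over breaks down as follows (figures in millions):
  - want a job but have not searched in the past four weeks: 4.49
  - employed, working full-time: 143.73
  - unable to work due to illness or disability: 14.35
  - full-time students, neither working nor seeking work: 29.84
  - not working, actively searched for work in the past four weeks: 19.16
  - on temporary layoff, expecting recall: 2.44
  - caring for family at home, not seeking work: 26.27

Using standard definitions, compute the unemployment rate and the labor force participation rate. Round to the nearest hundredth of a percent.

Unemployment rate ≈ 13.06%; labor force participation rate ≈ 68.81%.

Employed = 143.73 million.
Unemployed = 19.16 + 2.44 = 21.60 million (jobless and actively searching, or on temporary layoff).
Labor force = 143.73 + 21.60 = 165.33 million.
Not in labor force = 4.49 + 14.35 + 29.84 + 26.27 = 74.95 million (those not working and not actively searching are outside the labor force — including those who want a job but have given up searching).
Civilian working-age population = 165.33 + 74.95 = 240.28 million.
Unemployment rate = 21.60 / 165.33 = 13.06%.
Labor force participation rate = 165.33 / 240.28 = 68.81%.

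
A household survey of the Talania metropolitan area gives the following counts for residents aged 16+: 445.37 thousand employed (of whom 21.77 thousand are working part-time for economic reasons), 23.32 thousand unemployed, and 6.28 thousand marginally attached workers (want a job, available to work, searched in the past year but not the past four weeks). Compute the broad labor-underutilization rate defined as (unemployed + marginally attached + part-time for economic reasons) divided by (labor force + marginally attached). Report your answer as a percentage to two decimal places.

Labor force = 445.37 + 23.32 = 468.69 thousand.
Numerator = 23.32 + 6.28 + 21.77 = 51.37 thousand.
Denominator = 468.69 + 6.28 = 474.97 thousand.
Broad rate = 51.37 / 474.97 = 10.82%.

Broad underutilization rate ≈ 10.82%.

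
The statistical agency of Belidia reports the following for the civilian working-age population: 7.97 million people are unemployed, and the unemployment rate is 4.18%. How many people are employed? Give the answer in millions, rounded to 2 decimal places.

Labor force = U / u = 7.97 / 0.0418 ≈ 190.67 million.
Employed = labor force − unemployed = 190.67 − 7.97 = 182.70 million.

About 182.70 million are employed.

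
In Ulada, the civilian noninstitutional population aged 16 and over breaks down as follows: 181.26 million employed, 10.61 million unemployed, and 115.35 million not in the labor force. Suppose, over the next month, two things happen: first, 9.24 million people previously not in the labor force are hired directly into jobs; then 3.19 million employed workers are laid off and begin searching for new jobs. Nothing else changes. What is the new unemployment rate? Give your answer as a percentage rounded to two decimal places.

New unemployment rate ≈ 6.86%.

Initially, labor force = 181.26 + 10.61 = 191.87 million, so u = 10.61/191.87 = 5.53%.
After the first change, employed and labor force both rise by 9.24; unemployed unchanged → E = 190.50, U = 10.61, labor force = 201.11 million.
After the second change, employed falls and unemployed rises by 3.19; labor force unchanged → E = 187.31, U = 13.80, labor force = 201.11 million.
New unemployment rate = 13.80 / 201.11 = 6.86%.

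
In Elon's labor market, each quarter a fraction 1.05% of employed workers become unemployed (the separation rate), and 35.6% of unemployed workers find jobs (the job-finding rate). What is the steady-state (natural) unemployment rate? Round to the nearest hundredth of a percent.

Steady-state unemployment rate ≈ 2.86%.

At steady state the flows balance: s·E = f·U, so U/(E+U) = s/(s+f).
u* = 1.05 / (1.05 + 35.6) = 1.05 / 36.65 = 2.86%.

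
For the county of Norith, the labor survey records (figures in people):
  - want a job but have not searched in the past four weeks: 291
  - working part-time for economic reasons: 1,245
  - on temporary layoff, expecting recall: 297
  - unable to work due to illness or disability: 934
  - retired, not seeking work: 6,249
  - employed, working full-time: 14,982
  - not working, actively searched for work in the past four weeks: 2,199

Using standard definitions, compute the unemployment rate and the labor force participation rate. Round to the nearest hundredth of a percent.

Unemployment rate ≈ 13.33%; labor force participation rate ≈ 71.47%.

Employed = 1,245 + 14,982 = 16,227 (anyone who worked, including part-time for economic reasons, counts as employed).
Unemployed = 297 + 2,199 = 2,496 (jobless and actively searching, or on temporary layoff).
Labor force = 16,227 + 2,496 = 18,723.
Not in labor force = 291 + 934 + 6,249 = 7,474 (those not working and not actively searching are outside the labor force — including those who want a job but have given up searching).
Civilian working-age population = 18,723 + 7,474 = 26,197.
Unemployment rate = 2,496 / 18,723 = 13.33%.
Labor force participation rate = 18,723 / 26,197 = 71.47%.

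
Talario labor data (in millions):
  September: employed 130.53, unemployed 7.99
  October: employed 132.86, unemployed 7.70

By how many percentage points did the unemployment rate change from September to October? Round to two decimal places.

September: labor force = 130.53 + 7.99 = 138.52; u = 7.99/138.52 = 5.77%.
October: labor force = 132.86 + 7.70 = 140.56; u = 7.70/140.56 = 5.48%.
Change = 5.48% − 5.77% = −0.29 pp.

The unemployment rate changed by −0.29 percentage points.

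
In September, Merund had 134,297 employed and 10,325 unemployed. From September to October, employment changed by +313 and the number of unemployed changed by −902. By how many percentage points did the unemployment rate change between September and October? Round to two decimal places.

The unemployment rate changed by −0.60 percentage points.

September: labor force = 134,297 + 10,325 = 144,622; u = 10,325/144,622 = 7.14%.
October: labor force = 134,610 + 9,423 = 144,033; u = 9,423/144,033 = 6.54%.
Change = 6.54% − 7.14% = −0.60 pp.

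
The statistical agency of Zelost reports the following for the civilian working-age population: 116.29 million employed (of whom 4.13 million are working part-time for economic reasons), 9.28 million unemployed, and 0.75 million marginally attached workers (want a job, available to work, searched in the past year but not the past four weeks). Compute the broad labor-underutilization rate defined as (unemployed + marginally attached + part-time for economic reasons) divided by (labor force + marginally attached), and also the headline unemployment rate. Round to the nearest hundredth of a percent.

Labor force = 116.29 + 9.28 = 125.57 million.
Numerator = 9.28 + 0.75 + 4.13 = 14.16 million.
Denominator = 125.57 + 0.75 = 126.32 million.
Broad rate = 14.16 / 126.32 = 11.21%.
Headline unemployment rate = 9.28 / 125.57 = 7.39%.

Broad underutilization rate ≈ 11.21%; headline unemployment rate ≈ 7.39%.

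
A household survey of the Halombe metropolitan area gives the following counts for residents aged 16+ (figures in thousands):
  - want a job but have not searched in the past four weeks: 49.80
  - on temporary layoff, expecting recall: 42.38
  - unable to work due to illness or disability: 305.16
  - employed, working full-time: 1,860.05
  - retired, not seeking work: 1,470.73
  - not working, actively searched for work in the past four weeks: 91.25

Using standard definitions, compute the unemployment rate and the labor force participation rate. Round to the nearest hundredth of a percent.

Unemployment rate ≈ 6.70%; labor force participation rate ≈ 52.20%.

Employed = 1,860.05 thousand.
Unemployed = 42.38 + 91.25 = 133.63 thousand (jobless and actively searching, or on temporary layoff).
Labor force = 1,860.05 + 133.63 = 1,993.68 thousand.
Not in labor force = 49.80 + 305.16 + 1,470.73 = 1,825.69 thousand (those not working and not actively searching are outside the labor force — including those who want a job but have given up searching).
Civilian working-age population = 1,993.68 + 1,825.69 = 3,819.37 thousand.
Unemployment rate = 133.63 / 1,993.68 = 6.70%.
Labor force participation rate = 1,993.68 / 3,819.37 = 52.20%.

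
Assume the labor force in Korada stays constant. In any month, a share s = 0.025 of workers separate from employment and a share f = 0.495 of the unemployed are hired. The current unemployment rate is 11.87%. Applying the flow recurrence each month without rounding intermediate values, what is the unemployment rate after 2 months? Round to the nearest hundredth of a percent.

Unemployment rate after two months ≈ 6.43%.

With a fixed labor force, u_{t+1} = u_t + s·(1−u_t) − f·u_t = u_t·(1−s−f) + s.
Here 1−s−f = 0.480 and s = 0.025.
u_1 = 0.118700 × 0.480 + 0.025 = 0.081976.
u_2 = 0.081976 × 0.480 + 0.025 = 0.064348.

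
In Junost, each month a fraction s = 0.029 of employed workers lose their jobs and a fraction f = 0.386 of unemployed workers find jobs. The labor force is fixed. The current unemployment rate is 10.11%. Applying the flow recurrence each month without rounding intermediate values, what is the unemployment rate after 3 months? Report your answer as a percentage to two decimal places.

With a fixed labor force, u_{t+1} = u_t + s·(1−u_t) − f·u_t = u_t·(1−s−f) + s.
Here 1−s−f = 0.585 and s = 0.029.
u_1 = 0.101100 × 0.585 + 0.029 = 0.088143.
u_2 = 0.088143 × 0.585 + 0.029 = 0.080564.
u_3 = 0.080564 × 0.585 + 0.029 = 0.076130.

Unemployment rate after three months ≈ 7.61%.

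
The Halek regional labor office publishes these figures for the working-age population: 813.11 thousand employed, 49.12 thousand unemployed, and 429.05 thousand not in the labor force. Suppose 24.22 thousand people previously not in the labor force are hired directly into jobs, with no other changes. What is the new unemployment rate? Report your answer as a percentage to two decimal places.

New unemployment rate ≈ 5.54%.

Initially, labor force = 813.11 + 49.12 = 862.23 thousand, so u = 49.12/862.23 = 5.70%.
After the change, employed and labor force both rise by 24.22; unemployed unchanged → E = 837.33, U = 49.12, labor force = 886.45 thousand.
New unemployment rate = 49.12 / 886.45 = 5.54%.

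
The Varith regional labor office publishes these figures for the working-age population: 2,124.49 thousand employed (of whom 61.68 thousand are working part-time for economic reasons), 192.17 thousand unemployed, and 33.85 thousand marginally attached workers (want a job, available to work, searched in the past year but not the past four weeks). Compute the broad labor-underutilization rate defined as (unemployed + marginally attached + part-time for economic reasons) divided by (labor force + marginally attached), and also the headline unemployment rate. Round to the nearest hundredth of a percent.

Broad underutilization rate ≈ 12.24%; headline unemployment rate ≈ 8.30%.

Labor force = 2,124.49 + 192.17 = 2,316.66 thousand.
Numerator = 192.17 + 33.85 + 61.68 = 287.70 thousand.
Denominator = 2,316.66 + 33.85 = 2,350.51 thousand.
Broad rate = 287.70 / 2,350.51 = 12.24%.
Headline unemployment rate = 192.17 / 2,316.66 = 8.30%.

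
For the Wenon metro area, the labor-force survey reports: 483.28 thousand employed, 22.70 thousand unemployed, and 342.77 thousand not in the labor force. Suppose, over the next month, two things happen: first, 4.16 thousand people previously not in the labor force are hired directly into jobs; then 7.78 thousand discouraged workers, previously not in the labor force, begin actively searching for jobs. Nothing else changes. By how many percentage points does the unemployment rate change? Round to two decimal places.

The unemployment rate changes by +1.40 percentage points.

Initially, labor force = 483.28 + 22.70 = 505.98 thousand, so u = 22.70/505.98 = 4.49%.
After the first change, employed and labor force both rise by 4.16; unemployed unchanged → E = 487.44, U = 22.70, labor force = 510.14 thousand.
After the second change, unemployed and labor force both rise by 7.78 → E = 487.44, U = 30.48, labor force = 517.92 thousand.
New unemployment rate = 30.48 / 517.92 = 5.89%.
Change = 5.89% − 4.49% = +1.40 percentage points.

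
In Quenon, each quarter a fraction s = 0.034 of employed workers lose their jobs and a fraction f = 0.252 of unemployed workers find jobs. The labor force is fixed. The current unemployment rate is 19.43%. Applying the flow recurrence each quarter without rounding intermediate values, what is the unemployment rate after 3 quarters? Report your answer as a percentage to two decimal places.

Unemployment rate after three quarters ≈ 14.63%.

With a fixed labor force, u_{t+1} = u_t + s·(1−u_t) − f·u_t = u_t·(1−s−f) + s.
Here 1−s−f = 0.714 and s = 0.034.
u_1 = 0.194300 × 0.714 + 0.034 = 0.172730.
u_2 = 0.172730 × 0.714 + 0.034 = 0.157329.
u_3 = 0.157329 × 0.714 + 0.034 = 0.146333.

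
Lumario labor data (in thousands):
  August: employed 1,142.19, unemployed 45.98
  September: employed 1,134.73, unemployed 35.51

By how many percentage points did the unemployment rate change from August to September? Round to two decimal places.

The unemployment rate changed by −0.84 percentage points.

August: labor force = 1,142.19 + 45.98 = 1,188.17; u = 45.98/1,188.17 = 3.87%.
September: labor force = 1,134.73 + 35.51 = 1,170.24; u = 35.51/1,170.24 = 3.03%.
Change = 3.03% − 3.87% = −0.84 pp.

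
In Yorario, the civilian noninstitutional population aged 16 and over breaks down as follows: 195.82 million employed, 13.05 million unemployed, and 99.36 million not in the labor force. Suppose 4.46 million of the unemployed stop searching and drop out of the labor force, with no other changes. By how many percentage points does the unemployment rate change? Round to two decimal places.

Initially, labor force = 195.82 + 13.05 = 208.87 million, so u = 13.05/208.87 = 6.25%.
After the change, unemployed and labor force both fall by 4.46 → E = 195.82, U = 8.59, labor force = 204.41 million.
New unemployment rate = 8.59 / 204.41 = 4.20%.
Change = 4.20% − 6.25% = −2.05 percentage points.

The unemployment rate changes by −2.05 percentage points.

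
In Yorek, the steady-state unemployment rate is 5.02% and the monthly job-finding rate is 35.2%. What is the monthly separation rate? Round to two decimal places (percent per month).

From u* = s/(s+f): s = u·f/(1−u).
s = 0.0502 × 35.2 / (1 − 0.0502) = 1.7670 / 0.9498 ≈ 1.86% per month.

Separation rate ≈ 1.86% per month.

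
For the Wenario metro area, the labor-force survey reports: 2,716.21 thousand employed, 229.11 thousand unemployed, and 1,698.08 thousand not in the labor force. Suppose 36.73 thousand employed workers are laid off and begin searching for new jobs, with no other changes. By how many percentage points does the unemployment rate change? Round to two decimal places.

The unemployment rate changes by +1.25 percentage points.

Initially, labor force = 2,716.21 + 229.11 = 2,945.32 thousand, so u = 229.11/2,945.32 = 7.78%.
After the change, employed falls and unemployed rises by 36.73; labor force unchanged → E = 2,679.48, U = 265.84, labor force = 2,945.32 thousand.
New unemployment rate = 265.84 / 2,945.32 = 9.03%.
Change = 9.03% − 7.78% = +1.25 percentage points.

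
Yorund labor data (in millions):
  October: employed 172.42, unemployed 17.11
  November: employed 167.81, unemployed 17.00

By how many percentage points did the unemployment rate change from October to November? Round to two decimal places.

The unemployment rate changed by +0.17 percentage points.

October: labor force = 172.42 + 17.11 = 189.53; u = 17.11/189.53 = 9.03%.
November: labor force = 167.81 + 17.00 = 184.81; u = 17.00/184.81 = 9.20%.
Change = 9.20% − 9.03% = +0.17 pp.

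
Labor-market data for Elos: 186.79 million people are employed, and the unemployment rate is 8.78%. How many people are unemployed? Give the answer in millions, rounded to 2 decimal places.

About 17.98 million are unemployed.

Let U be the number unemployed. The labor force is E + U, and U/(E+U) = 0.0878.
So U = 0.0878 × 186.79 / (1 − 0.0878) = 16.4002 / 0.9122 ≈ 17.98 million.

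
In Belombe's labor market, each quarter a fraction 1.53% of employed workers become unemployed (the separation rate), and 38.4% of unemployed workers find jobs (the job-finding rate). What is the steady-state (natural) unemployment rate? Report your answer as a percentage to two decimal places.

Steady-state unemployment rate ≈ 3.83%.

At steady state the flows balance: s·E = f·U, so U/(E+U) = s/(s+f).
u* = 1.53 / (1.53 + 38.4) = 1.53 / 39.93 = 3.83%.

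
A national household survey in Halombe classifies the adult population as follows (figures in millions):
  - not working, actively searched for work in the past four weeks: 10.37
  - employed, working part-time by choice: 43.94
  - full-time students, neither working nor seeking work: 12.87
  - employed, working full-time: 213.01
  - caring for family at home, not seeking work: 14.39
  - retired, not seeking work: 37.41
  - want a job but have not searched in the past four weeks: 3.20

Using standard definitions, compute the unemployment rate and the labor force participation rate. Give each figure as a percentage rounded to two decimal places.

Unemployment rate ≈ 3.88%; labor force participation rate ≈ 79.75%.

Employed = 43.94 + 213.01 = 256.95 million.
Unemployed = 10.37 million.
Labor force = 256.95 + 10.37 = 267.32 million.
Not in labor force = 12.87 + 14.39 + 37.41 + 3.20 = 67.87 million (those not working and not actively searching are outside the labor force — including those who want a job but have given up searching).
Civilian working-age population = 267.32 + 67.87 = 335.19 million.
Unemployment rate = 10.37 / 267.32 = 3.88%.
Labor force participation rate = 267.32 / 335.19 = 79.75%.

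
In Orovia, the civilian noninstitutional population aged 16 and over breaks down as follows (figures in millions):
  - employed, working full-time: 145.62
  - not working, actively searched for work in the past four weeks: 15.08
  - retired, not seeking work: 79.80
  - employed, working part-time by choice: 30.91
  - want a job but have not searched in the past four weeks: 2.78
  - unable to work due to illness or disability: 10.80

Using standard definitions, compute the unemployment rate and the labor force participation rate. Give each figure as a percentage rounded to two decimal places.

Unemployment rate ≈ 7.87%; labor force participation rate ≈ 67.23%.

Employed = 145.62 + 30.91 = 176.53 million.
Unemployed = 15.08 million.
Labor force = 176.53 + 15.08 = 191.61 million.
Not in labor force = 79.80 + 2.78 + 10.80 = 93.38 million (those not working and not actively searching are outside the labor force — including those who want a job but have given up searching).
Civilian working-age population = 191.61 + 93.38 = 284.99 million.
Unemployment rate = 15.08 / 191.61 = 7.87%.
Labor force participation rate = 191.61 / 284.99 = 67.23%.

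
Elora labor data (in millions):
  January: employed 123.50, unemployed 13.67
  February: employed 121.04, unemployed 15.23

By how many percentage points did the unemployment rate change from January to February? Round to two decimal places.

The unemployment rate changed by +1.21 percentage points.

January: labor force = 123.50 + 13.67 = 137.17; u = 13.67/137.17 = 9.97%.
February: labor force = 121.04 + 15.23 = 136.27; u = 15.23/136.27 = 11.18%.
Change = 11.18% − 9.97% = +1.21 pp.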